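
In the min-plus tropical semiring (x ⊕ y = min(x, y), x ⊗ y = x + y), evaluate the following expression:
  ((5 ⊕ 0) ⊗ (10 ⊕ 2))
((5 ⊕ 0) ⊗ (10 ⊕ 2)) = 2

Expand innermost to outermost. Recall ⊕ takes the minimum of its arguments and ⊗ takes their sum. Working out the expression ((5 ⊕ 0) ⊗ (10 ⊕ 2)) gives 2.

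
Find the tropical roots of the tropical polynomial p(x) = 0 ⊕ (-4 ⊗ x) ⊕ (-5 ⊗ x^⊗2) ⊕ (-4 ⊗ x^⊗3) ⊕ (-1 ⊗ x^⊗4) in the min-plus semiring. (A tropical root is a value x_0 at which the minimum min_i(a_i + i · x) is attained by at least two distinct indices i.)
Roots: {-3, -1, 1, 4}

Each tropical root is a break point of the lower envelope of the lines y = a_i + i · x (there are 5 lines, with slopes 0, 1, ..., 4). Only the lines that attain the minimum somewhere contribute to roots; other lines are dominated. Here the surviving (envelope) indices are i = 4, i = 3, i = 2, i = 1, i = 0.
Intersections between consecutive envelope lines give the roots: for adjacent envelope indices i < j the intersection is x = (a_i − a_j) / (j − i). Reading off the sorted break points: {-3, -1, 1, 4}.
Verification: at each break x_0, at least two indices attain the minimum of min_i(a_i + i · x_0).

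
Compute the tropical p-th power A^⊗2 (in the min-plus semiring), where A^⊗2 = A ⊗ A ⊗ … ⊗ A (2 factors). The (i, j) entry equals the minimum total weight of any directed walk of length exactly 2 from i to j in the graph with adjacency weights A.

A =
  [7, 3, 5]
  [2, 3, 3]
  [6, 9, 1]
A^⊗2 =
  [5, 6, 6]
  [5, 5, 4]
  [7, 9, 2]

Each entry (A^⊗2)_ij equals the minimum over all length-2 walks i = v_0 → v_1 → … → v_2 = j of Σ_t A[v_t][v_{t+1}]. For example, for (i, j) = (0, 2) we minimise over 3 possible intermediate vertex sequences; the minimum is 6, attained along the walk 0 → 1 → 2.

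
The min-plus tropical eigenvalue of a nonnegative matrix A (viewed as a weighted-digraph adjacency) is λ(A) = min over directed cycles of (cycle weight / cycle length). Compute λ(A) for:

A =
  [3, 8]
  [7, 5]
λ(A) = 3

Enumerate directed cycles and compute their means (weight / length). Sample:
  cycle 0 → 0: weight = 3, length = 1, mean = 3/1 ≈ 3.000
  cycle 1 → 1: weight = 5, length = 1, mean = 5/1 ≈ 5.000
  cycle 0 → 1 → 0: weight = 15, length = 2, mean = 15/2 ≈ 7.500
  cycle 1 → 0 → 1: weight = 15, length = 2, mean = 15/2 ≈ 7.500
Minimum mean = 3.000, attained e.g. along the cycle 0 → 0 with weight 3 and length 1. So λ(A) = 3/1 = 3.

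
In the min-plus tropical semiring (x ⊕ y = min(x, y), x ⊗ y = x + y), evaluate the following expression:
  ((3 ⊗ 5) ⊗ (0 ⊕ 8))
((3 ⊗ 5) ⊗ (0 ⊕ 8)) = 8

Expand innermost to outermost. Recall ⊕ takes the minimum of its arguments and ⊗ takes their sum. Working out the expression ((3 ⊗ 5) ⊗ (0 ⊕ 8)) gives 8.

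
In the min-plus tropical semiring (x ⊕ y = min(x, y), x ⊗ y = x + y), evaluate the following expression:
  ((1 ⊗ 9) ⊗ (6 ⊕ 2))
((1 ⊗ 9) ⊗ (6 ⊕ 2)) = 12

Expand innermost to outermost. Recall ⊕ takes the minimum of its arguments and ⊗ takes their sum. Working out the expression ((1 ⊗ 9) ⊗ (6 ⊕ 2)) gives 12.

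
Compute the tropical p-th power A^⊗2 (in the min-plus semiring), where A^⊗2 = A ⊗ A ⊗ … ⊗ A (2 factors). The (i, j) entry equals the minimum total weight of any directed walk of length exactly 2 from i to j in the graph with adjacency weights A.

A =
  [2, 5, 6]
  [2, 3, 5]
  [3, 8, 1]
A^⊗2 =
  [4, 7, 7]
  [4, 6, 6]
  [4, 8, 2]

Each entry (A^⊗2)_ij equals the minimum over all length-2 walks i = v_0 → v_1 → … → v_2 = j of Σ_t A[v_t][v_{t+1}]. For example, for (i, j) = (0, 2) we minimise over 3 possible intermediate vertex sequences; the minimum is 7, attained along the walk 0 → 2 → 2.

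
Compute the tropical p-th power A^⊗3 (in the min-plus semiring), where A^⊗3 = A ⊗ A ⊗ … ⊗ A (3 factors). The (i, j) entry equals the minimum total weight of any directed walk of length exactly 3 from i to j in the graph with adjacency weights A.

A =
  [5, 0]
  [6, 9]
A^⊗3 =
  [11, 6]
  [12, 11]

Each entry (A^⊗3)_ij equals the minimum over all length-3 walks i = v_0 → v_1 → … → v_3 = j of Σ_t A[v_t][v_{t+1}]. For example, for (i, j) = (0, 1) we minimise over 4 possible intermediate vertex sequences; the minimum is 6, attained along the walk 0 → 1 → 0 → 1.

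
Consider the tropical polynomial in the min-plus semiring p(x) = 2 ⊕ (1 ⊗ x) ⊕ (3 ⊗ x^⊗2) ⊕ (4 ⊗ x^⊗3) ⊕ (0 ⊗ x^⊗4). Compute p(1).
p(1) = 2

A tropical monomial a ⊗ x^⊗i evaluates to a + i · x. Evaluating each term at x = 1:
  Term 0 contributes 2 + 0 · 1 = 2
  Term 1 contributes 1 + 1 · 1 = 2
  Term 2 contributes 3 + 2 · 1 = 5
  Term 3 contributes 4 + 3 · 1 = 7
  Term 4 contributes 0 + 4 · 1 = 4
p(1) = ⊕ of these = min[2, 2, 5, 7, 4] = 2.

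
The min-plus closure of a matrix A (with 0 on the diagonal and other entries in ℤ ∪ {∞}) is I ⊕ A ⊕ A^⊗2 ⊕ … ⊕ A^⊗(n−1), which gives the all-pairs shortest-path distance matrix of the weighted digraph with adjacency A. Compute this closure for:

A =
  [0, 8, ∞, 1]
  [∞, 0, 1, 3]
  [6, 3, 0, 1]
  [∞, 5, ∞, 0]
Closure =
  [0, 6, 7, 1]
  [7, 0, 1, 2]
  [6, 3, 0, 1]
  [12, 5, 6, 0]

This is the Floyd-Warshall all-pairs shortest-path computation. For each intermediate vertex k = 0, 1, …, 3, update dist[i][j] ← min(dist[i][j], dist[i][k] + dist[k][j]). The final matrix gives, for each (i, j), the minimum total weight of any directed path from i to j (possibly empty when i = j).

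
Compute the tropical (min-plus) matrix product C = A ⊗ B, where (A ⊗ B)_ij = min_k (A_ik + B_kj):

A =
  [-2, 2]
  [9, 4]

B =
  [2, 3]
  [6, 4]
A ⊗ B =
  [0, 1]
  [10, 8]

Apply the min-plus product entry-by-entry:
  C[0][0] = min over k of (A[0][0] + B[0][0] = -2 + 2 = 0, A[0][1] + B[1][0] = 2 + 6 = 8) = 0 (attained at k = 0)
  C[0][1] = min over k of (A[0][0] + B[0][1] = -2 + 3 = 1, A[0][1] + B[1][1] = 2 + 4 = 6) = 1 (attained at k = 0)
  C[1][0] = min over k of (A[1][0] + B[0][0] = 9 + 2 = 11, A[1][1] + B[1][0] = 4 + 6 = 10) = 10 (attained at k = 1)
  C[1][1] = min over k of (A[1][0] + B[0][1] = 9 + 3 = 12, A[1][1] + B[1][1] = 4 + 4 = 8) = 8 (attained at k = 1)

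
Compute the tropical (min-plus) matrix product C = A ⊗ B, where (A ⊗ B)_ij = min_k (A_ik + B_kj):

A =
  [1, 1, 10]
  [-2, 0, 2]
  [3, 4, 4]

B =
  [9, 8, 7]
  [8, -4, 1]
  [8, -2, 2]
A ⊗ B =
  [9, -3, 2]
  [7, -4, 1]
  [12, 0, 5]

Apply the min-plus product entry-by-entry:
  C[0][0] = min over k of (A[0][0] + B[0][0] = 1 + 9 = 10, A[0][1] + B[1][0] = 1 + 8 = 9, A[0][2] + B[2][0] = 10 + 8 = 18) = 9 (attained at k = 1)
  C[0][1] = min over k of (A[0][0] + B[0][1] = 1 + 8 = 9, A[0][1] + B[1][1] = 1 + -4 = -3, A[0][2] + B[2][1] = 10 + -2 = 8) = -3 (attained at k = 1)
  C[0][2] = min over k of (A[0][0] + B[0][2] = 1 + 7 = 8, A[0][1] + B[1][2] = 1 + 1 = 2, A[0][2] + B[2][2] = 10 + 2 = 12) = 2 (attained at k = 1)
  C[1][0] = min over k of (A[1][0] + B[0][0] = -2 + 9 = 7, A[1][1] + B[1][0] = 0 + 8 = 8, A[1][2] + B[2][0] = 2 + 8 = 10) = 7 (attained at k = 0)
  C[1][1] = min over k of (A[1][0] + B[0][1] = -2 + 8 = 6, A[1][1] + B[1][1] = 0 + -4 = -4, A[1][2] + B[2][1] = 2 + -2 = 0) = -4 (attained at k = 1)
  C[1][2] = min over k of (A[1][0] + B[0][2] = -2 + 7 = 5, A[1][1] + B[1][2] = 0 + 1 = 1, A[1][2] + B[2][2] = 2 + 2 = 4) = 1 (attained at k = 1)
  C[2][0] = min over k of (A[2][0] + B[0][0] = 3 + 9 = 12, A[2][1] + B[1][0] = 4 + 8 = 12, A[2][2] + B[2][0] = 4 + 8 = 12) = 12 (attained at k = 0)
  C[2][1] = min over k of (A[2][0] + B[0][1] = 3 + 8 = 11, A[2][1] + B[1][1] = 4 + -4 = 0, A[2][2] + B[2][1] = 4 + -2 = 2) = 0 (attained at k = 1)
  C[2][2] = min over k of (A[2][0] + B[0][2] = 3 + 7 = 10, A[2][1] + B[1][2] = 4 + 1 = 5, A[2][2] + B[2][2] = 4 + 2 = 6) = 5 (attained at k = 1)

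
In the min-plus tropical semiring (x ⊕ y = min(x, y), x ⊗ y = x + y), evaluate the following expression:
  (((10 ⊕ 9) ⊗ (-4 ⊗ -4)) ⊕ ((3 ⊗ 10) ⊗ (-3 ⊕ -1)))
(((10 ⊕ 9) ⊗ (-4 ⊗ -4)) ⊕ ((3 ⊗ 10) ⊗ (-3 ⊕ -1))) = 1

Expand innermost to outermost. Recall ⊕ takes the minimum of its arguments and ⊗ takes their sum. Working out the expression (((10 ⊕ 9) ⊗ (-4 ⊗ -4)) ⊕ ((3 ⊗ 10) ⊗ (-3 ⊕ -1))) gives 1.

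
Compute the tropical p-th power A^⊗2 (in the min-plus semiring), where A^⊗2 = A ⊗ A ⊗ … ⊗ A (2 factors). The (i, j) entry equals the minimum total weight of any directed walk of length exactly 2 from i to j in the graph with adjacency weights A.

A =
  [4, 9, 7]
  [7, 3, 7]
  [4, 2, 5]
A^⊗2 =
  [8, 9, 11]
  [10, 6, 10]
  [8, 5, 9]

Each entry (A^⊗2)_ij equals the minimum over all length-2 walks i = v_0 → v_1 → … → v_2 = j of Σ_t A[v_t][v_{t+1}]. For example, for (i, j) = (0, 2) we minimise over 3 possible intermediate vertex sequences; the minimum is 11, attained along the walk 0 → 0 → 2.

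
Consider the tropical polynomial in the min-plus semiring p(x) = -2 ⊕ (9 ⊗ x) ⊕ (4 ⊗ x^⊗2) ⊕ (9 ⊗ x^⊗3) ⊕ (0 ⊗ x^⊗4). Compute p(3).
p(3) = -2

A tropical monomial a ⊗ x^⊗i evaluates to a + i · x. Evaluating each term at x = 3:
  Term 0 contributes -2 + 0 · 3 = -2
  Term 1 contributes 9 + 1 · 3 = 12
  Term 2 contributes 4 + 2 · 3 = 10
  Term 3 contributes 9 + 3 · 3 = 18
  Term 4 contributes 0 + 4 · 3 = 12
p(3) = ⊕ of these = min[-2, 12, 10, 18, 12] = -2.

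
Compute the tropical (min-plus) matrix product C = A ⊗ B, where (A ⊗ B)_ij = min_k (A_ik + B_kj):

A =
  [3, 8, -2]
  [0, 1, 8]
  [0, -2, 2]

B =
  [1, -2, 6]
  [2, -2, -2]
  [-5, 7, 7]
A ⊗ B =
  [-7, 1, 5]
  [1, -2, -1]
  [-3, -4, -4]

Apply the min-plus product entry-by-entry:
  C[0][0] = min over k of (A[0][0] + B[0][0] = 3 + 1 = 4, A[0][1] + B[1][0] = 8 + 2 = 10, A[0][2] + B[2][0] = -2 + -5 = -7) = -7 (attained at k = 2)
  C[0][1] = min over k of (A[0][0] + B[0][1] = 3 + -2 = 1, A[0][1] + B[1][1] = 8 + -2 = 6, A[0][2] + B[2][1] = -2 + 7 = 5) = 1 (attained at k = 0)
  C[0][2] = min over k of (A[0][0] + B[0][2] = 3 + 6 = 9, A[0][1] + B[1][2] = 8 + -2 = 6, A[0][2] + B[2][2] = -2 + 7 = 5) = 5 (attained at k = 2)
  C[1][0] = min over k of (A[1][0] + B[0][0] = 0 + 1 = 1, A[1][1] + B[1][0] = 1 + 2 = 3, A[1][2] + B[2][0] = 8 + -5 = 3) = 1 (attained at k = 0)
  C[1][1] = min over k of (A[1][0] + B[0][1] = 0 + -2 = -2, A[1][1] + B[1][1] = 1 + -2 = -1, A[1][2] + B[2][1] = 8 + 7 = 15) = -2 (attained at k = 0)
  C[1][2] = min over k of (A[1][0] + B[0][2] = 0 + 6 = 6, A[1][1] + B[1][2] = 1 + -2 = -1, A[1][2] + B[2][2] = 8 + 7 = 15) = -1 (attained at k = 1)
  C[2][0] = min over k of (A[2][0] + B[0][0] = 0 + 1 = 1, A[2][1] + B[1][0] = -2 + 2 = 0, A[2][2] + B[2][0] = 2 + -5 = -3) = -3 (attained at k = 2)
  C[2][1] = min over k of (A[2][0] + B[0][1] = 0 + -2 = -2, A[2][1] + B[1][1] = -2 + -2 = -4, A[2][2] + B[2][1] = 2 + 7 = 9) = -4 (attained at k = 1)
  C[2][2] = min over k of (A[2][0] + B[0][2] = 0 + 6 = 6, A[2][1] + B[1][2] = -2 + -2 = -4, A[2][2] + B[2][2] = 2 + 7 = 9) = -4 (attained at k = 1)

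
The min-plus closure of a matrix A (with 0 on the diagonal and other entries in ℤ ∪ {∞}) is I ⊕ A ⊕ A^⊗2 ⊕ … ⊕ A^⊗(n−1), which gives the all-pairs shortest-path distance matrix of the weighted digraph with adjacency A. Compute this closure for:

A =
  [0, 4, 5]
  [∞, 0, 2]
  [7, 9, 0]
Closure =
  [0, 4, 5]
  [9, 0, 2]
  [7, 9, 0]

This is the Floyd-Warshall all-pairs shortest-path computation. For each intermediate vertex k = 0, 1, …, 2, update dist[i][j] ← min(dist[i][j], dist[i][k] + dist[k][j]). The final matrix gives, for each (i, j), the minimum total weight of any directed path from i to j (possibly empty when i = j).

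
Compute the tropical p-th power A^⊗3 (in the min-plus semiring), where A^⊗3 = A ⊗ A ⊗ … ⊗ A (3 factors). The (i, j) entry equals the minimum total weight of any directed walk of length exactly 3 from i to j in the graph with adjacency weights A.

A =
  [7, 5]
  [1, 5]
A^⊗3 =
  [11, 11]
  [7, 11]

Each entry (A^⊗3)_ij equals the minimum over all length-3 walks i = v_0 → v_1 → … → v_3 = j of Σ_t A[v_t][v_{t+1}]. For example, for (i, j) = (0, 1) we minimise over 4 possible intermediate vertex sequences; the minimum is 11, attained along the walk 0 → 1 → 0 → 1.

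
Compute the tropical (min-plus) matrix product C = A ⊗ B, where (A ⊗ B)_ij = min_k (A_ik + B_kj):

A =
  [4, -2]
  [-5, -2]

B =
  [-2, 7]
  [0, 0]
A ⊗ B =
  [-2, -2]
  [-7, -2]

Apply the min-plus product entry-by-entry:
  C[0][0] = min over k of (A[0][0] + B[0][0] = 4 + -2 = 2, A[0][1] + B[1][0] = -2 + 0 = -2) = -2 (attained at k = 1)
  C[0][1] = min over k of (A[0][0] + B[0][1] = 4 + 7 = 11, A[0][1] + B[1][1] = -2 + 0 = -2) = -2 (attained at k = 1)
  C[1][0] = min over k of (A[1][0] + B[0][0] = -5 + -2 = -7, A[1][1] + B[1][0] = -2 + 0 = -2) = -7 (attained at k = 0)
  C[1][1] = min over k of (A[1][0] + B[0][1] = -5 + 7 = 2, A[1][1] + B[1][1] = -2 + 0 = -2) = -2 (attained at k = 1)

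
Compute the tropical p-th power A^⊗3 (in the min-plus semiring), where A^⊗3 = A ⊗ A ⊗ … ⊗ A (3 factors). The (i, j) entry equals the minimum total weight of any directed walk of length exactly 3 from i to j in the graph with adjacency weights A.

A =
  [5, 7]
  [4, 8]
A^⊗3 =
  [15, 17]
  [14, 16]

Each entry (A^⊗3)_ij equals the minimum over all length-3 walks i = v_0 → v_1 → … → v_3 = j of Σ_t A[v_t][v_{t+1}]. For example, for (i, j) = (0, 1) we minimise over 4 possible intermediate vertex sequences; the minimum is 17, attained along the walk 0 → 0 → 0 → 1.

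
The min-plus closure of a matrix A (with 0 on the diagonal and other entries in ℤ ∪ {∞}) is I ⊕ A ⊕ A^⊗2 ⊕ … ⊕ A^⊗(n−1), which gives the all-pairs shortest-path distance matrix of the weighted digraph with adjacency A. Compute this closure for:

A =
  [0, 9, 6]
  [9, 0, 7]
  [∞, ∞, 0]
Closure =
  [0, 9, 6]
  [9, 0, 7]
  [∞, ∞, 0]

This is the Floyd-Warshall all-pairs shortest-path computation. For each intermediate vertex k = 0, 1, …, 2, update dist[i][j] ← min(dist[i][j], dist[i][k] + dist[k][j]). The final matrix gives, for each (i, j), the minimum total weight of any directed path from i to j (possibly empty when i = j).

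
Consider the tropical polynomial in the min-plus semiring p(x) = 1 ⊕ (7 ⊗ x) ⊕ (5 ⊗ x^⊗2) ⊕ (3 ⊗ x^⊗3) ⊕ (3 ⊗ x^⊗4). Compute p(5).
p(5) = 1

A tropical monomial a ⊗ x^⊗i evaluates to a + i · x. Evaluating each term at x = 5:
  Term 0 contributes 1 + 0 · 5 = 1
  Term 1 contributes 7 + 1 · 5 = 12
  Term 2 contributes 5 + 2 · 5 = 15
  Term 3 contributes 3 + 3 · 5 = 18
  Term 4 contributes 3 + 4 · 5 = 23
p(5) = ⊕ of these = min[1, 12, 15, 18, 23] = 1.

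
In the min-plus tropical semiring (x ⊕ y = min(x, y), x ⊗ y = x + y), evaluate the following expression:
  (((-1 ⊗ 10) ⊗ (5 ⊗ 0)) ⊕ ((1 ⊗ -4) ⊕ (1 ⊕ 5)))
(((-1 ⊗ 10) ⊗ (5 ⊗ 0)) ⊕ ((1 ⊗ -4) ⊕ (1 ⊕ 5))) = -3

Expand innermost to outermost. Recall ⊕ takes the minimum of its arguments and ⊗ takes their sum. Working out the expression (((-1 ⊗ 10) ⊗ (5 ⊗ 0)) ⊕ ((1 ⊗ -4) ⊕ (1 ⊕ 5))) gives -3.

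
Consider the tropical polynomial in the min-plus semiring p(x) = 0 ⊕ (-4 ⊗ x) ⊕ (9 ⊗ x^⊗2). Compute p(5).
p(5) = 0

A tropical monomial a ⊗ x^⊗i evaluates to a + i · x. Evaluating each term at x = 5:
  Term 0 contributes 0 + 0 · 5 = 0
  Term 1 contributes -4 + 1 · 5 = 1
  Term 2 contributes 9 + 2 · 5 = 19
p(5) = ⊕ of these = min[0, 1, 19] = 0.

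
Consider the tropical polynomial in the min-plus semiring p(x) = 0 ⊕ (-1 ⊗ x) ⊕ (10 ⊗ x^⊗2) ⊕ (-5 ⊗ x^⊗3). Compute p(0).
p(0) = -5

A tropical monomial a ⊗ x^⊗i evaluates to a + i · x. Evaluating each term at x = 0:
  Term 0 contributes 0 + 0 · 0 = 0
  Term 1 contributes -1 + 1 · 0 = -1
  Term 2 contributes 10 + 2 · 0 = 10
  Term 3 contributes -5 + 3 · 0 = -5
p(0) = ⊕ of these = min[0, -1, 10, -5] = -5.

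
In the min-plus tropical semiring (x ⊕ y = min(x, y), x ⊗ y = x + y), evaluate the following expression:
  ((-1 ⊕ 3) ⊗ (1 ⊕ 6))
((-1 ⊕ 3) ⊗ (1 ⊕ 6)) = 0

Expand innermost to outermost. Recall ⊕ takes the minimum of its arguments and ⊗ takes their sum. Working out the expression ((-1 ⊕ 3) ⊗ (1 ⊕ 6)) gives 0.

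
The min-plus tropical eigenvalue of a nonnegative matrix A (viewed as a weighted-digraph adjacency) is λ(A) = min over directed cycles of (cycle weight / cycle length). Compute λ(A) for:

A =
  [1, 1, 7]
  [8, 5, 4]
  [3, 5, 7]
λ(A) = 1

Enumerate directed cycles and compute their means (weight / length). Sample:
  cycle 0 → 0: weight = 1, length = 1, mean = 1/1 ≈ 1.000
  cycle 1 → 1: weight = 5, length = 1, mean = 5/1 ≈ 5.000
  cycle 2 → 2: weight = 7, length = 1, mean = 7/1 ≈ 7.000
  cycle 0 → 1 → 0: weight = 9, length = 2, mean = 9/2 ≈ 4.500
  cycle 0 → 2 → 0: weight = 10, length = 2, mean = 10/2 ≈ 5.000
  cycle 1 → 0 → 1: weight = 9, length = 2, mean = 9/2 ≈ 4.500
Minimum mean = 1.000, attained e.g. along the cycle 0 → 0 with weight 1 and length 1. So λ(A) = 1/1 = 1.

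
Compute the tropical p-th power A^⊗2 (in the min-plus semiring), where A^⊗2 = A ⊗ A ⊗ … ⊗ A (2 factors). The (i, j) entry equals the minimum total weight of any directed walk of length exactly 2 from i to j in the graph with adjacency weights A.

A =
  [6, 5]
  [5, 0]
A^⊗2 =
  [10, 5]
  [5, 0]

Each entry (A^⊗2)_ij equals the minimum over all length-2 walks i = v_0 → v_1 → … → v_2 = j of Σ_t A[v_t][v_{t+1}]. For example, for (i, j) = (0, 1) we minimise over 2 possible intermediate vertex sequences; the minimum is 5, attained along the walk 0 → 1 → 1.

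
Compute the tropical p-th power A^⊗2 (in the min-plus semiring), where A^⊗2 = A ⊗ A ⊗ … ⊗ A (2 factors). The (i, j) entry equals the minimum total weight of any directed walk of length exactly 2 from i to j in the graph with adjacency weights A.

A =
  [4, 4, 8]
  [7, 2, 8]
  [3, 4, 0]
A^⊗2 =
  [8, 6, 8]
  [9, 4, 8]
  [3, 4, 0]

Each entry (A^⊗2)_ij equals the minimum over all length-2 walks i = v_0 → v_1 → … → v_2 = j of Σ_t A[v_t][v_{t+1}]. For example, for (i, j) = (0, 2) we minimise over 3 possible intermediate vertex sequences; the minimum is 8, attained along the walk 0 → 2 → 2.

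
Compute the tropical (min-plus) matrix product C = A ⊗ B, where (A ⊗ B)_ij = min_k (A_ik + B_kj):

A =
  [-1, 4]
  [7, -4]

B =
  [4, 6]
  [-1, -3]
A ⊗ B =
  [3, 1]
  [-5, -7]

Apply the min-plus product entry-by-entry:
  C[0][0] = min over k of (A[0][0] + B[0][0] = -1 + 4 = 3, A[0][1] + B[1][0] = 4 + -1 = 3) = 3 (attained at k = 0)
  C[0][1] = min over k of (A[0][0] + B[0][1] = -1 + 6 = 5, A[0][1] + B[1][1] = 4 + -3 = 1) = 1 (attained at k = 1)
  C[1][0] = min over k of (A[1][0] + B[0][0] = 7 + 4 = 11, A[1][1] + B[1][0] = -4 + -1 = -5) = -5 (attained at k = 1)
  C[1][1] = min over k of (A[1][0] + B[0][1] = 7 + 6 = 13, A[1][1] + B[1][1] = -4 + -3 = -7) = -7 (attained at k = 1)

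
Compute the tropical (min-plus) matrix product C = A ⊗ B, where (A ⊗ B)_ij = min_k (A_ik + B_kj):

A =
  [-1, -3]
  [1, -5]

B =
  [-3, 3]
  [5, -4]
A ⊗ B =
  [-4, -7]
  [-2, -9]

Apply the min-plus product entry-by-entry:
  C[0][0] = min over k of (A[0][0] + B[0][0] = -1 + -3 = -4, A[0][1] + B[1][0] = -3 + 5 = 2) = -4 (attained at k = 0)
  C[0][1] = min over k of (A[0][0] + B[0][1] = -1 + 3 = 2, A[0][1] + B[1][1] = -3 + -4 = -7) = -7 (attained at k = 1)
  C[1][0] = min over k of (A[1][0] + B[0][0] = 1 + -3 = -2, A[1][1] + B[1][0] = -5 + 5 = 0) = -2 (attained at k = 0)
  C[1][1] = min over k of (A[1][0] + B[0][1] = 1 + 3 = 4, A[1][1] + B[1][1] = -5 + -4 = -9) = -9 (attained at k = 1)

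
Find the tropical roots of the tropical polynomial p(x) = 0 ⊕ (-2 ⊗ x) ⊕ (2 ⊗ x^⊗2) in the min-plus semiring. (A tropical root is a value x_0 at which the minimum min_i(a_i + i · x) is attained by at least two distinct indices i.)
Roots: {-4, 2}

Each tropical root is a break point of the lower envelope of the lines y = a_i + i · x (there are 3 lines, with slopes 0, 1, ..., 2). Only the lines that attain the minimum somewhere contribute to roots; other lines are dominated. Here the surviving (envelope) indices are i = 2, i = 1, i = 0.
Intersections between consecutive envelope lines give the roots: for adjacent envelope indices i < j the intersection is x = (a_i − a_j) / (j − i). Reading off the sorted break points: {-4, 2}.
Verification: at each break x_0, at least two indices attain the minimum of min_i(a_i + i · x_0).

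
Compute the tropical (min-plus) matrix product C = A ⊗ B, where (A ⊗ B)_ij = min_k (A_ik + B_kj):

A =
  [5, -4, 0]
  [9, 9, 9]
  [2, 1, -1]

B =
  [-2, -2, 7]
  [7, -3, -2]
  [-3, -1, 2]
A ⊗ B =
  [-3, -7, -6]
  [6, 6, 7]
  [-4, -2, -1]

Apply the min-plus product entry-by-entry:
  C[0][0] = min over k of (A[0][0] + B[0][0] = 5 + -2 = 3, A[0][1] + B[1][0] = -4 + 7 = 3, A[0][2] + B[2][0] = 0 + -3 = -3) = -3 (attained at k = 2)
  C[0][1] = min over k of (A[0][0] + B[0][1] = 5 + -2 = 3, A[0][1] + B[1][1] = -4 + -3 = -7, A[0][2] + B[2][1] = 0 + -1 = -1) = -7 (attained at k = 1)
  C[0][2] = min over k of (A[0][0] + B[0][2] = 5 + 7 = 12, A[0][1] + B[1][2] = -4 + -2 = -6, A[0][2] + B[2][2] = 0 + 2 = 2) = -6 (attained at k = 1)
  C[1][0] = min over k of (A[1][0] + B[0][0] = 9 + -2 = 7, A[1][1] + B[1][0] = 9 + 7 = 16, A[1][2] + B[2][0] = 9 + -3 = 6) = 6 (attained at k = 2)
  C[1][1] = min over k of (A[1][0] + B[0][1] = 9 + -2 = 7, A[1][1] + B[1][1] = 9 + -3 = 6, A[1][2] + B[2][1] = 9 + -1 = 8) = 6 (attained at k = 1)
  C[1][2] = min over k of (A[1][0] + B[0][2] = 9 + 7 = 16, A[1][1] + B[1][2] = 9 + -2 = 7, A[1][2] + B[2][2] = 9 + 2 = 11) = 7 (attained at k = 1)
  C[2][0] = min over k of (A[2][0] + B[0][0] = 2 + -2 = 0, A[2][1] + B[1][0] = 1 + 7 = 8, A[2][2] + B[2][0] = -1 + -3 = -4) = -4 (attained at k = 2)
  C[2][1] = min over k of (A[2][0] + B[0][1] = 2 + -2 = 0, A[2][1] + B[1][1] = 1 + -3 = -2, A[2][2] + B[2][1] = -1 + -1 = -2) = -2 (attained at k = 1)
  C[2][2] = min over k of (A[2][0] + B[0][2] = 2 + 7 = 9, A[2][1] + B[1][2] = 1 + -2 = -1, A[2][2] + B[2][2] = -1 + 2 = 1) = -1 (attained at k = 1)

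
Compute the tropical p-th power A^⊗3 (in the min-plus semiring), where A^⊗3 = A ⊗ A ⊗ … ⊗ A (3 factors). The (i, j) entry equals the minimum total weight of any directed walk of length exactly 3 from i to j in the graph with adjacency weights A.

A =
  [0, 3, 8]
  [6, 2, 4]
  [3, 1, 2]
A^⊗3 =
  [0, 3, 7]
  [6, 6, 8]
  [3, 5, 6]

Each entry (A^⊗3)_ij equals the minimum over all length-3 walks i = v_0 → v_1 → … → v_3 = j of Σ_t A[v_t][v_{t+1}]. For example, for (i, j) = (0, 2) we minimise over 9 possible intermediate vertex sequences; the minimum is 7, attained along the walk 0 → 0 → 1 → 2.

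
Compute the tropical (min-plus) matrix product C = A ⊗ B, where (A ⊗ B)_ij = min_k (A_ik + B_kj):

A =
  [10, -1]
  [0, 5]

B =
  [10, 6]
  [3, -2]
A ⊗ B =
  [2, -3]
  [8, 3]

Apply the min-plus product entry-by-entry:
  C[0][0] = min over k of (A[0][0] + B[0][0] = 10 + 10 = 20, A[0][1] + B[1][0] = -1 + 3 = 2) = 2 (attained at k = 1)
  C[0][1] = min over k of (A[0][0] + B[0][1] = 10 + 6 = 16, A[0][1] + B[1][1] = -1 + -2 = -3) = -3 (attained at k = 1)
  C[1][0] = min over k of (A[1][0] + B[0][0] = 0 + 10 = 10, A[1][1] + B[1][0] = 5 + 3 = 8) = 8 (attained at k = 1)
  C[1][1] = min over k of (A[1][0] + B[0][1] = 0 + 6 = 6, A[1][1] + B[1][1] = 5 + -2 = 3) = 3 (attained at k = 1)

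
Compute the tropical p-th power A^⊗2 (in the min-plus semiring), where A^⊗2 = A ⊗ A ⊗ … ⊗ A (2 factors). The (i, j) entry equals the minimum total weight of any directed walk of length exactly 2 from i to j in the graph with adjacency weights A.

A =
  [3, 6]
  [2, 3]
A^⊗2 =
  [6, 9]
  [5, 6]

Each entry (A^⊗2)_ij equals the minimum over all length-2 walks i = v_0 → v_1 → … → v_2 = j of Σ_t A[v_t][v_{t+1}]. For example, for (i, j) = (0, 1) we minimise over 2 possible intermediate vertex sequences; the minimum is 9, attained along the walk 0 → 0 → 1.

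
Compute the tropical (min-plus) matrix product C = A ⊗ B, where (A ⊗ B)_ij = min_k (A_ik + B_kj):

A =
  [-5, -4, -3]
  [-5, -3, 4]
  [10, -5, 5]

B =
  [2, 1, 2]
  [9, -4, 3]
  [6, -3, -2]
A ⊗ B =
  [-3, -8, -5]
  [-3, -7, -3]
  [4, -9, -2]

Apply the min-plus product entry-by-entry:
  C[0][0] = min over k of (A[0][0] + B[0][0] = -5 + 2 = -3, A[0][1] + B[1][0] = -4 + 9 = 5, A[0][2] + B[2][0] = -3 + 6 = 3) = -3 (attained at k = 0)
  C[0][1] = min over k of (A[0][0] + B[0][1] = -5 + 1 = -4, A[0][1] + B[1][1] = -4 + -4 = -8, A[0][2] + B[2][1] = -3 + -3 = -6) = -8 (attained at k = 1)
  C[0][2] = min over k of (A[0][0] + B[0][2] = -5 + 2 = -3, A[0][1] + B[1][2] = -4 + 3 = -1, A[0][2] + B[2][2] = -3 + -2 = -5) = -5 (attained at k = 2)
  C[1][0] = min over k of (A[1][0] + B[0][0] = -5 + 2 = -3, A[1][1] + B[1][0] = -3 + 9 = 6, A[1][2] + B[2][0] = 4 + 6 = 10) = -3 (attained at k = 0)
  C[1][1] = min over k of (A[1][0] + B[0][1] = -5 + 1 = -4, A[1][1] + B[1][1] = -3 + -4 = -7, A[1][2] + B[2][1] = 4 + -3 = 1) = -7 (attained at k = 1)
  C[1][2] = min over k of (A[1][0] + B[0][2] = -5 + 2 = -3, A[1][1] + B[1][2] = -3 + 3 = 0, A[1][2] + B[2][2] = 4 + -2 = 2) = -3 (attained at k = 0)
  C[2][0] = min over k of (A[2][0] + B[0][0] = 10 + 2 = 12, A[2][1] + B[1][0] = -5 + 9 = 4, A[2][2] + B[2][0] = 5 + 6 = 11) = 4 (attained at k = 1)
  C[2][1] = min over k of (A[2][0] + B[0][1] = 10 + 1 = 11, A[2][1] + B[1][1] = -5 + -4 = -9, A[2][2] + B[2][1] = 5 + -3 = 2) = -9 (attained at k = 1)
  C[2][2] = min over k of (A[2][0] + B[0][2] = 10 + 2 = 12, A[2][1] + B[1][2] = -5 + 3 = -2, A[2][2] + B[2][2] = 5 + -2 = 3) = -2 (attained at k = 1)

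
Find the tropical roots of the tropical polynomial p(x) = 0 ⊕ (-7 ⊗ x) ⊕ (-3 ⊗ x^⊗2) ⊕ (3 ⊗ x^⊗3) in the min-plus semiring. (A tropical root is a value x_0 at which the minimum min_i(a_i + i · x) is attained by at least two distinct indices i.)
Roots: {-6, -4, 7}

Each tropical root is a break point of the lower envelope of the lines y = a_i + i · x (there are 4 lines, with slopes 0, 1, ..., 3). Only the lines that attain the minimum somewhere contribute to roots; other lines are dominated. Here the surviving (envelope) indices are i = 3, i = 2, i = 1, i = 0.
Intersections between consecutive envelope lines give the roots: for adjacent envelope indices i < j the intersection is x = (a_i − a_j) / (j − i). Reading off the sorted break points: {-6, -4, 7}.
Verification: at each break x_0, at least two indices attain the minimum of min_i(a_i + i · x_0).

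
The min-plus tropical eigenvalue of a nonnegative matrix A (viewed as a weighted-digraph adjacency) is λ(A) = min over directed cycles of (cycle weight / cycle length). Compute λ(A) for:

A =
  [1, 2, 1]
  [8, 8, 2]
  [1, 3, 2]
λ(A) = 1

Enumerate directed cycles and compute their means (weight / length). Sample:
  cycle 0 → 0: weight = 1, length = 1, mean = 1/1 ≈ 1.000
  cycle 1 → 1: weight = 8, length = 1, mean = 8/1 ≈ 8.000
  cycle 2 → 2: weight = 2, length = 1, mean = 2/1 ≈ 2.000
  cycle 0 → 1 → 0: weight = 10, length = 2, mean = 10/2 ≈ 5.000
  cycle 0 → 2 → 0: weight = 2, length = 2, mean = 2/2 ≈ 1.000
  cycle 1 → 0 → 1: weight = 10, length = 2, mean = 10/2 ≈ 5.000
Minimum mean = 1.000, attained e.g. along the cycle 0 → 0 with weight 1 and length 1. So λ(A) = 1/1 = 1.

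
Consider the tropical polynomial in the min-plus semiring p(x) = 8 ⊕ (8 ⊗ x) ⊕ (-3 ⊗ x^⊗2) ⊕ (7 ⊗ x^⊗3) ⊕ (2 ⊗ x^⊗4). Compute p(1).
p(1) = -1

A tropical monomial a ⊗ x^⊗i evaluates to a + i · x. Evaluating each term at x = 1:
  Term 0 contributes 8 + 0 · 1 = 8
  Term 1 contributes 8 + 1 · 1 = 9
  Term 2 contributes -3 + 2 · 1 = -1
  Term 3 contributes 7 + 3 · 1 = 10
  Term 4 contributes 2 + 4 · 1 = 6
p(1) = ⊕ of these = min[8, 9, -1, 10, 6] = -1.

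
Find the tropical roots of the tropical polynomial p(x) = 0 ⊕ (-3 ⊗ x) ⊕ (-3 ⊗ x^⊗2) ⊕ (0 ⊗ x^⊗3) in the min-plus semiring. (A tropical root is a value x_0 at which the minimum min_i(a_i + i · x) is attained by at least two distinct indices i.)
Roots: {-3, 0, 3}

Each tropical root is a break point of the lower envelope of the lines y = a_i + i · x (there are 4 lines, with slopes 0, 1, ..., 3). Only the lines that attain the minimum somewhere contribute to roots; other lines are dominated. Here the surviving (envelope) indices are i = 3, i = 2, i = 1, i = 0.
Intersections between consecutive envelope lines give the roots: for adjacent envelope indices i < j the intersection is x = (a_i − a_j) / (j − i). Reading off the sorted break points: {-3, 0, 3}.
Verification: at each break x_0, at least two indices attain the minimum of min_i(a_i + i · x_0).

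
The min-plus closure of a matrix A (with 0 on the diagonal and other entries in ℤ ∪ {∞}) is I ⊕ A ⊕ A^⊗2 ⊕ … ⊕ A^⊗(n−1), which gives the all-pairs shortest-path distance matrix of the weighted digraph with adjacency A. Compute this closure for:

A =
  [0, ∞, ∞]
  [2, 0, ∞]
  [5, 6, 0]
Closure =
  [0, ∞, ∞]
  [2, 0, ∞]
  [5, 6, 0]

This is the Floyd-Warshall all-pairs shortest-path computation. For each intermediate vertex k = 0, 1, …, 2, update dist[i][j] ← min(dist[i][j], dist[i][k] + dist[k][j]). The final matrix gives, for each (i, j), the minimum total weight of any directed path from i to j (possibly empty when i = j).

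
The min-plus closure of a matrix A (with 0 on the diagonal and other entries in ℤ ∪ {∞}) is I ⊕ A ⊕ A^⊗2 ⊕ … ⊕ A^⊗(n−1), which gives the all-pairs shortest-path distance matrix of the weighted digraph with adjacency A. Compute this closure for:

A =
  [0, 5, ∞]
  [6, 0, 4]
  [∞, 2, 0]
Closure =
  [0, 5, 9]
  [6, 0, 4]
  [8, 2, 0]

This is the Floyd-Warshall all-pairs shortest-path computation. For each intermediate vertex k = 0, 1, …, 2, update dist[i][j] ← min(dist[i][j], dist[i][k] + dist[k][j]). The final matrix gives, for each (i, j), the minimum total weight of any directed path from i to j (possibly empty when i = j).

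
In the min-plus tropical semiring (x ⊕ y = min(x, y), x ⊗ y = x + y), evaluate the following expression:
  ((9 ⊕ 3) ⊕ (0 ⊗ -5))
((9 ⊕ 3) ⊕ (0 ⊗ -5)) = -5

Expand innermost to outermost. Recall ⊕ takes the minimum of its arguments and ⊗ takes their sum. Working out the expression ((9 ⊕ 3) ⊕ (0 ⊗ -5)) gives -5.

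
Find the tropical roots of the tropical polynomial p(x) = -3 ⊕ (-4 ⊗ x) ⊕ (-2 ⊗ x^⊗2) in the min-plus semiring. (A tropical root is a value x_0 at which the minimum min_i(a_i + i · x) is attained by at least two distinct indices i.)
Roots: {-2, 1}

Each tropical root is a break point of the lower envelope of the lines y = a_i + i · x (there are 3 lines, with slopes 0, 1, ..., 2). Only the lines that attain the minimum somewhere contribute to roots; other lines are dominated. Here the surviving (envelope) indices are i = 2, i = 1, i = 0.
Intersections between consecutive envelope lines give the roots: for adjacent envelope indices i < j the intersection is x = (a_i − a_j) / (j − i). Reading off the sorted break points: {-2, 1}.
Verification: at each break x_0, at least two indices attain the minimum of min_i(a_i + i · x_0).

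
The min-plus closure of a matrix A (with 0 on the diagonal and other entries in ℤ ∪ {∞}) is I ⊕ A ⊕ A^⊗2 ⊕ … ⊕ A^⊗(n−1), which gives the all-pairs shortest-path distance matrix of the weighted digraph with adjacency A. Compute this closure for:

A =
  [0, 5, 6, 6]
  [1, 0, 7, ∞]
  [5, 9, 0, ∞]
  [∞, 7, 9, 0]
Closure =
  [0, 5, 6, 6]
  [1, 0, 7, 7]
  [5, 9, 0, 11]
  [8, 7, 9, 0]

This is the Floyd-Warshall all-pairs shortest-path computation. For each intermediate vertex k = 0, 1, …, 3, update dist[i][j] ← min(dist[i][j], dist[i][k] + dist[k][j]). The final matrix gives, for each (i, j), the minimum total weight of any directed path from i to j (possibly empty when i = j).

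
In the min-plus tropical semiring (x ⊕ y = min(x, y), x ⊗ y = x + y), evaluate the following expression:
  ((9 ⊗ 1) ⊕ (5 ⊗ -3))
((9 ⊗ 1) ⊕ (5 ⊗ -3)) = 2

Expand innermost to outermost. Recall ⊕ takes the minimum of its arguments and ⊗ takes their sum. Working out the expression ((9 ⊗ 1) ⊕ (5 ⊗ -3)) gives 2.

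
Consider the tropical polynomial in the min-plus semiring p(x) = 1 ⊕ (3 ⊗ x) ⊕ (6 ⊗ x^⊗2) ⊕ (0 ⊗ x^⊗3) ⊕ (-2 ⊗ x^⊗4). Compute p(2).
p(2) = 1

A tropical monomial a ⊗ x^⊗i evaluates to a + i · x. Evaluating each term at x = 2:
  Term 0 contributes 1 + 0 · 2 = 1
  Term 1 contributes 3 + 1 · 2 = 5
  Term 2 contributes 6 + 2 · 2 = 10
  Term 3 contributes 0 + 3 · 2 = 6
  Term 4 contributes -2 + 4 · 2 = 6
p(2) = ⊕ of these = min[1, 5, 10, 6, 6] = 1.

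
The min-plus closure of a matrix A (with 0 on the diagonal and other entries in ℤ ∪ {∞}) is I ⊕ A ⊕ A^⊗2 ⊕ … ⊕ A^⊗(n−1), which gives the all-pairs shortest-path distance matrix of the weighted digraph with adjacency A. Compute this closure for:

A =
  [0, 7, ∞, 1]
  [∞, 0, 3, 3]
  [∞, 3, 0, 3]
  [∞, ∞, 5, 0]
Closure =
  [0, 7, 6, 1]
  [∞, 0, 3, 3]
  [∞, 3, 0, 3]
  [∞, 8, 5, 0]

This is the Floyd-Warshall all-pairs shortest-path computation. For each intermediate vertex k = 0, 1, …, 3, update dist[i][j] ← min(dist[i][j], dist[i][k] + dist[k][j]). The final matrix gives, for each (i, j), the minimum total weight of any directed path from i to j (possibly empty when i = j).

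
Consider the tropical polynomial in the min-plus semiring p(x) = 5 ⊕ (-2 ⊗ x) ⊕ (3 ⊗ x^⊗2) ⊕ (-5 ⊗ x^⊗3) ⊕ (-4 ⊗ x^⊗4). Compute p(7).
p(7) = 5

A tropical monomial a ⊗ x^⊗i evaluates to a + i · x. Evaluating each term at x = 7:
  Term 0 contributes 5 + 0 · 7 = 5
  Term 1 contributes -2 + 1 · 7 = 5
  Term 2 contributes 3 + 2 · 7 = 17
  Term 3 contributes -5 + 3 · 7 = 16
  Term 4 contributes -4 + 4 · 7 = 24
p(7) = ⊕ of these = min[5, 5, 17, 16, 24] = 5.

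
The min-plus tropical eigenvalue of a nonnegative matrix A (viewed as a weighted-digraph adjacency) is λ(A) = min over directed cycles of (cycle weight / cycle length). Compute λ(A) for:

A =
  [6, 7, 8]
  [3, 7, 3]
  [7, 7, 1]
λ(A) = 1

Enumerate directed cycles and compute their means (weight / length). Sample:
  cycle 0 → 0: weight = 6, length = 1, mean = 6/1 ≈ 6.000
  cycle 1 → 1: weight = 7, length = 1, mean = 7/1 ≈ 7.000
  cycle 2 → 2: weight = 1, length = 1, mean = 1/1 ≈ 1.000
  cycle 0 → 1 → 0: weight = 10, length = 2, mean = 10/2 ≈ 5.000
  cycle 0 → 2 → 0: weight = 15, length = 2, mean = 15/2 ≈ 7.500
  cycle 1 → 0 → 1: weight = 10, length = 2, mean = 10/2 ≈ 5.000
Minimum mean = 1.000, attained e.g. along the cycle 2 → 2 with weight 1 and length 1. So λ(A) = 1/1 = 1.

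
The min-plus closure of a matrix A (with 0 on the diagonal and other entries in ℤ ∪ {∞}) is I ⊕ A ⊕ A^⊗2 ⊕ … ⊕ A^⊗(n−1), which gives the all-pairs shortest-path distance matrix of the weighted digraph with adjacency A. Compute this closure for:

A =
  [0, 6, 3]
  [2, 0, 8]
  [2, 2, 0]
Closure =
  [0, 5, 3]
  [2, 0, 5]
  [2, 2, 0]

This is the Floyd-Warshall all-pairs shortest-path computation. For each intermediate vertex k = 0, 1, …, 2, update dist[i][j] ← min(dist[i][j], dist[i][k] + dist[k][j]). The final matrix gives, for each (i, j), the minimum total weight of any directed path from i to j (possibly empty when i = j).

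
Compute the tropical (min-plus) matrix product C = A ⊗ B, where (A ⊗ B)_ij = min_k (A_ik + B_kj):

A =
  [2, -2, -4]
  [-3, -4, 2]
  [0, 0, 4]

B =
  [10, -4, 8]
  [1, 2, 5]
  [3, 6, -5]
A ⊗ B =
  [-1, -2, -9]
  [-3, -7, -3]
  [1, -4, -1]

Apply the min-plus product entry-by-entry:
  C[0][0] = min over k of (A[0][0] + B[0][0] = 2 + 10 = 12, A[0][1] + B[1][0] = -2 + 1 = -1, A[0][2] + B[2][0] = -4 + 3 = -1) = -1 (attained at k = 1)
  C[0][1] = min over k of (A[0][0] + B[0][1] = 2 + -4 = -2, A[0][1] + B[1][1] = -2 + 2 = 0, A[0][2] + B[2][1] = -4 + 6 = 2) = -2 (attained at k = 0)
  C[0][2] = min over k of (A[0][0] + B[0][2] = 2 + 8 = 10, A[0][1] + B[1][2] = -2 + 5 = 3, A[0][2] + B[2][2] = -4 + -5 = -9) = -9 (attained at k = 2)
  C[1][0] = min over k of (A[1][0] + B[0][0] = -3 + 10 = 7, A[1][1] + B[1][0] = -4 + 1 = -3, A[1][2] + B[2][0] = 2 + 3 = 5) = -3 (attained at k = 1)
  C[1][1] = min over k of (A[1][0] + B[0][1] = -3 + -4 = -7, A[1][1] + B[1][1] = -4 + 2 = -2, A[1][2] + B[2][1] = 2 + 6 = 8) = -7 (attained at k = 0)
  C[1][2] = min over k of (A[1][0] + B[0][2] = -3 + 8 = 5, A[1][1] + B[1][2] = -4 + 5 = 1, A[1][2] + B[2][2] = 2 + -5 = -3) = -3 (attained at k = 2)
  C[2][0] = min over k of (A[2][0] + B[0][0] = 0 + 10 = 10, A[2][1] + B[1][0] = 0 + 1 = 1, A[2][2] + B[2][0] = 4 + 3 = 7) = 1 (attained at k = 1)
  C[2][1] = min over k of (A[2][0] + B[0][1] = 0 + -4 = -4, A[2][1] + B[1][1] = 0 + 2 = 2, A[2][2] + B[2][1] = 4 + 6 = 10) = -4 (attained at k = 0)
  C[2][2] = min over k of (A[2][0] + B[0][2] = 0 + 8 = 8, A[2][1] + B[1][2] = 0 + 5 = 5, A[2][2] + B[2][2] = 4 + -5 = -1) = -1 (attained at k = 2)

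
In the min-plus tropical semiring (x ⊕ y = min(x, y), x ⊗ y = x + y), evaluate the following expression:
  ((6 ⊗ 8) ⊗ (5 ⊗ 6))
((6 ⊗ 8) ⊗ (5 ⊗ 6)) = 25

Expand innermost to outermost. Recall ⊕ takes the minimum of its arguments and ⊗ takes their sum. Working out the expression ((6 ⊗ 8) ⊗ (5 ⊗ 6)) gives 25.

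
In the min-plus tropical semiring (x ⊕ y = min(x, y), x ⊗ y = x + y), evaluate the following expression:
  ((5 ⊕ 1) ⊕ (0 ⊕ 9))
((5 ⊕ 1) ⊕ (0 ⊕ 9)) = 0

Expand innermost to outermost. Recall ⊕ takes the minimum of its arguments and ⊗ takes their sum. Working out the expression ((5 ⊕ 1) ⊕ (0 ⊕ 9)) gives 0.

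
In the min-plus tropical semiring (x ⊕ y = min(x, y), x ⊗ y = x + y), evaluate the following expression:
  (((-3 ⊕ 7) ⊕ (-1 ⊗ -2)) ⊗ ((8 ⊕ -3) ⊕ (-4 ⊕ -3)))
(((-3 ⊕ 7) ⊕ (-1 ⊗ -2)) ⊗ ((8 ⊕ -3) ⊕ (-4 ⊕ -3))) = -7

Expand innermost to outermost. Recall ⊕ takes the minimum of its arguments and ⊗ takes their sum. Working out the expression (((-3 ⊕ 7) ⊕ (-1 ⊗ -2)) ⊗ ((8 ⊕ -3) ⊕ (-4 ⊕ -3))) gives -7.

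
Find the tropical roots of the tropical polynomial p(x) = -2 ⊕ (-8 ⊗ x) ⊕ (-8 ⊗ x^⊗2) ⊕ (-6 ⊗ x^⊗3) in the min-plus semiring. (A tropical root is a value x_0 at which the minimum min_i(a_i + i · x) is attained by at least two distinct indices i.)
Roots: {-2, 0, 6}

Each tropical root is a break point of the lower envelope of the lines y = a_i + i · x (there are 4 lines, with slopes 0, 1, ..., 3). Only the lines that attain the minimum somewhere contribute to roots; other lines are dominated. Here the surviving (envelope) indices are i = 3, i = 2, i = 1, i = 0.
Intersections between consecutive envelope lines give the roots: for adjacent envelope indices i < j the intersection is x = (a_i − a_j) / (j − i). Reading off the sorted break points: {-2, 0, 6}.
Verification: at each break x_0, at least two indices attain the minimum of min_i(a_i + i · x_0).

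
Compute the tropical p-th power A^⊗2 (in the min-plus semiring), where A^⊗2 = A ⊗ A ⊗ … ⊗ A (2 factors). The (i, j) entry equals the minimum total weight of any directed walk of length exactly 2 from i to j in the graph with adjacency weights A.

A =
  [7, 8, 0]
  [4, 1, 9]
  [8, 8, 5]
A^⊗2 =
  [8, 8, 5]
  [5, 2, 4]
  [12, 9, 8]

Each entry (A^⊗2)_ij equals the minimum over all length-2 walks i = v_0 → v_1 → … → v_2 = j of Σ_t A[v_t][v_{t+1}]. For example, for (i, j) = (0, 2) we minimise over 3 possible intermediate vertex sequences; the minimum is 5, attained along the walk 0 → 2 → 2.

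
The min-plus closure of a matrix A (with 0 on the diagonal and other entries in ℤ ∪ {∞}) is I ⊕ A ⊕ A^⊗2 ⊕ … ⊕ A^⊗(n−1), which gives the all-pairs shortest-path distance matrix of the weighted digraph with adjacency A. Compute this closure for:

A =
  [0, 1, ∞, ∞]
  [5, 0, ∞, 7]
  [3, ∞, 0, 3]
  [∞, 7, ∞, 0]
Closure =
  [0, 1, ∞, 8]
  [5, 0, ∞, 7]
  [3, 4, 0, 3]
  [12, 7, ∞, 0]

This is the Floyd-Warshall all-pairs shortest-path computation. For each intermediate vertex k = 0, 1, …, 3, update dist[i][j] ← min(dist[i][j], dist[i][k] + dist[k][j]). The final matrix gives, for each (i, j), the minimum total weight of any directed path from i to j (possibly empty when i = j).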